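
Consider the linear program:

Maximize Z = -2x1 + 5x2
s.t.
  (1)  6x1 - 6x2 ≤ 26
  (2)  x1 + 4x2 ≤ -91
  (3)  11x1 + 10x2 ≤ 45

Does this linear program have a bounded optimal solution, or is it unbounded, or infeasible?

From the feasible point (-221/15, -286/15), moving in the direction (-4, 1) keeps every constraint satisfied while Z increases without bound.

unbounded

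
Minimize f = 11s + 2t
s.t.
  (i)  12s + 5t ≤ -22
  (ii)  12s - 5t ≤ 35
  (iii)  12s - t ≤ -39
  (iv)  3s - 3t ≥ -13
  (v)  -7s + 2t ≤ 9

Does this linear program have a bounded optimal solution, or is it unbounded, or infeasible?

Extreme points and f = 11s + 2t:
  (-115/24, -37/2) → f = -2153/24
  (-115/11, -353/11) → f = -1971/11
  (-69/17, -165/17) → f = -1089/17
The feasible region has finitely many vertices and no improving ray; the minimum is -1971/11 at (-115/11, -353/11).

bounded optimum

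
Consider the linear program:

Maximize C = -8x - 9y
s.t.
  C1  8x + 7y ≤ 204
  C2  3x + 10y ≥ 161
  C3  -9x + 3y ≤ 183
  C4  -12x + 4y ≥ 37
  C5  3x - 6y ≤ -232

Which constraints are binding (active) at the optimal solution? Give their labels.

Feasible corners and C = -8x - 9y:
  (-223/29, 1100/29) → C = -8116/29
  (-400/69, 2468/69) → C = -19012/69
  (-134/15, 171/5) → C = -709/3

The maximum is at (-134/15, 171/5). Substituting into each constraint, equality holds for C3 and C5; the remaining constraints have slack.

C3 and C5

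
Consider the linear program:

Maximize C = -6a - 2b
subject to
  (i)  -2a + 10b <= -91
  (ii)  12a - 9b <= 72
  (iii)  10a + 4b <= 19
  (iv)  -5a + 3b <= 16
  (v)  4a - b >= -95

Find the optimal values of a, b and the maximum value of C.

a = -309/8, b = -119/2, maximum C = 1403/4

Corner points and C = -6a - 2b:
  (-33/34, -158/17) → C = 415/17
  (-433/44, -487/44) → C = 893/11
  (-309/8, -119/2) → C = 1403/4
  (-269/7, -411/7) → C = 348

The optimum lies where 12a - 9b = 72 and 4a - b = -95.
Solving simultaneously gives a = -309/8, b = -119/2.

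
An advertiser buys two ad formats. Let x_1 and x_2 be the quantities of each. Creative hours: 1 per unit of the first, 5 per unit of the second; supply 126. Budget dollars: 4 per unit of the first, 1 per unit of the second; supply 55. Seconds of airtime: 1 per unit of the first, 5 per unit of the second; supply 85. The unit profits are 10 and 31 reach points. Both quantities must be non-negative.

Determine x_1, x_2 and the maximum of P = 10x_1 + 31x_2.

Vertices and P = 10x_1 + 31x_2:
  (0, 0) → P = 0
  (0, 17) → P = 527
  (55/4, 0) → P = 275/2
  (10, 15) → P = 565

The optimum lies where 4x_1 + x_2 = 55 and x_1 + 5x_2 = 85.
Solving simultaneously gives x_1 = 10, x_2 = 15.

x_1 = 10, x_2 = 15, maximum P = 565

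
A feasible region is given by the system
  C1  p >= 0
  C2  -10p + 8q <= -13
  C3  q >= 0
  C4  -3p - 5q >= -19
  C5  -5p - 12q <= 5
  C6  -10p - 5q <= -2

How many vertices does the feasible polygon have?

3

Of the 15 pairwise boundary intersections, those satisfying every inequality are:
  (13/10, 0)
  (217/74, 151/74)
  (19/3, 0)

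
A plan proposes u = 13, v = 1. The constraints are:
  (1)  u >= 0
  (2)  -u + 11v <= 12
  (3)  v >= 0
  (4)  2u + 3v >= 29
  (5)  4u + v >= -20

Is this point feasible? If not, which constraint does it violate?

(1): 13 ≥ 0 ✓
(2): -2 ≤ 12 ✓
(3): 1 ≥ 0 ✓
(4): 29 ≥ 29 ✓
(5): 53 ≥ -20 ✓

feasible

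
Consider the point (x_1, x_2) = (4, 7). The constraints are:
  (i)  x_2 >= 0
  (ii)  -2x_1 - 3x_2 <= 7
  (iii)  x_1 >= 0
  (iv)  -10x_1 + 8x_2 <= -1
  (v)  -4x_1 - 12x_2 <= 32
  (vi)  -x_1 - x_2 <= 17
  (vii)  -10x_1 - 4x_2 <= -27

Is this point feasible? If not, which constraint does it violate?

Constraint (iv): -10x_1 + 8x_2 = 16, which is not ≤ -1. All other constraints are satisfied.

not feasible — violates (iv)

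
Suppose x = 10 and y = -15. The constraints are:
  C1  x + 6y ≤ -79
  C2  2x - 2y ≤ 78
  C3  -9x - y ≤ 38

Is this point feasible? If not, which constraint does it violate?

C1: -80 ≤ -79 ✓
C2: 50 ≤ 78 ✓
C3: -75 ≤ 38 ✓

feasible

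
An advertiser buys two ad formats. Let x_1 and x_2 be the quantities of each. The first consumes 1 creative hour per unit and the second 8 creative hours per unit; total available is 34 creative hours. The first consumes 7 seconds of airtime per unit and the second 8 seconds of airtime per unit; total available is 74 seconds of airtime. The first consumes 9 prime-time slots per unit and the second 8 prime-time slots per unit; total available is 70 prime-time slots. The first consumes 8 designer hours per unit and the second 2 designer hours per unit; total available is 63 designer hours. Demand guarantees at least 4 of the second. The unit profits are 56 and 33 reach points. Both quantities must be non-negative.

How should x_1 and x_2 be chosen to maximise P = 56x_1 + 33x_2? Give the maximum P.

Corner points and P = 56x_1 + 33x_2:
  (0, 17/4) → P = 561/4
  (0, 4) → P = 132
  (2, 4) → P = 244

x_1 = 2, x_2 = 4, maximum P = 244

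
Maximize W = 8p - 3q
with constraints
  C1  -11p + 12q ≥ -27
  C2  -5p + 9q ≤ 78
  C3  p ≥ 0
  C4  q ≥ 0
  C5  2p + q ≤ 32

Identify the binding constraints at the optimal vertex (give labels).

C1 and C5

Extreme points and W = 8p - 3q:
  (27/11, 0) → W = 216/11
  (411/35, 298/35) → W = 342/5
  (0, 26/3) → W = -26
  (210/23, 316/23) → W = 732/23
  (0, 0) → W = 0

The maximum is at (411/35, 298/35). Substituting into each constraint, equality holds for C1 and C5; the remaining constraints have slack.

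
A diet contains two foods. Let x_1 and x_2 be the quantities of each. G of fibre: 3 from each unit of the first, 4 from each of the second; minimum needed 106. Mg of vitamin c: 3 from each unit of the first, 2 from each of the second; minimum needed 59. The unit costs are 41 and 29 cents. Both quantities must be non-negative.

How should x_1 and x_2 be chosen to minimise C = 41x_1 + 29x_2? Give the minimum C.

x_1 = 4, x_2 = 47/2, minimum C = 1691/2

Corner points and C = 41x_1 + 29x_2:
  (0, 59/2) → C = 1711/2
  (106/3, 0) → C = 4346/3
  (4, 47/2) → C = 1691/2
The feasible region is unbounded (it extends along (0, 1), (1, 0)), but C strictly increases along every unbounded feasible direction, so there is no improving ray and the minimum is attained at a vertex.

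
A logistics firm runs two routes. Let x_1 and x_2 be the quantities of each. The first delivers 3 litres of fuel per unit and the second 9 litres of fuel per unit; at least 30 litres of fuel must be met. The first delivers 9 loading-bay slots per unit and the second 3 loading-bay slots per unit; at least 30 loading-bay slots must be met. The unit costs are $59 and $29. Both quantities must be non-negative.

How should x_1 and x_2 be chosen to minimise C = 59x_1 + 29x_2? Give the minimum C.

The feasible region is unbounded (it extends along (0, 1), (1, 0)), but C strictly increases along every unbounded feasible direction, so there is no improving ray and the minimum is attained at a vertex.

The binding constraints are 3x_1 + 9x_2 = 30 and 9x_1 + 3x_2 = 30.
Solving simultaneously gives x_1 = 5/2, x_2 = 5/2.

x_1 = 5/2, x_2 = 5/2, minimum C = 220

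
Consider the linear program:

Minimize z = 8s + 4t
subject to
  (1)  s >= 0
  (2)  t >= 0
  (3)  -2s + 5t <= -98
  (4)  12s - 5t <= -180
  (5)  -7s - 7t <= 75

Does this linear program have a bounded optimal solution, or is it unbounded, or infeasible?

infeasible

The boundaries s = 0 and 12s - 5t = -180 meet at (0, 36), but that point violates -2s + 5t ≤ -98. Every candidate vertex is excluded by some other constraint, so the feasible region is empty.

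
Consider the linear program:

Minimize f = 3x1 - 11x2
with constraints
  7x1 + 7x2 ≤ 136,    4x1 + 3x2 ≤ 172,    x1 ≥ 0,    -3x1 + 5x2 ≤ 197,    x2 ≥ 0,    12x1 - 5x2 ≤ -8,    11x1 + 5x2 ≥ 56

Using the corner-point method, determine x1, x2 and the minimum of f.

Corner points and f = 3x1 - 11x2:
  (0, 136/7) → f = -1496/7
  (624/119, 1688/119) → f = -16696/119
  (0, 56/5) → f = -616/5
  (48/23, 152/23) → f = -1528/23

The optimum lies where 7x1 + 7x2 = 136 and x1 = 0.
Solving simultaneously gives x1 = 0, x2 = 136/7.

x1 = 0, x2 = 136/7, minimum f = -1496/7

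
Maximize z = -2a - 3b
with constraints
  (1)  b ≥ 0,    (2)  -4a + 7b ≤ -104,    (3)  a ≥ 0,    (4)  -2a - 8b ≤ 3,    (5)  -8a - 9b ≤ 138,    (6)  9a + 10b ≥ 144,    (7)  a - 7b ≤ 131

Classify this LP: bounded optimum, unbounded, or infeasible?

Feasible corners and z = -2a - 3b:
  (26, 0) → z = -52
  (131, 0) → z = -262
The feasible region has finitely many vertices and no improving ray; the maximum is -52 at (26, 0).

bounded optimum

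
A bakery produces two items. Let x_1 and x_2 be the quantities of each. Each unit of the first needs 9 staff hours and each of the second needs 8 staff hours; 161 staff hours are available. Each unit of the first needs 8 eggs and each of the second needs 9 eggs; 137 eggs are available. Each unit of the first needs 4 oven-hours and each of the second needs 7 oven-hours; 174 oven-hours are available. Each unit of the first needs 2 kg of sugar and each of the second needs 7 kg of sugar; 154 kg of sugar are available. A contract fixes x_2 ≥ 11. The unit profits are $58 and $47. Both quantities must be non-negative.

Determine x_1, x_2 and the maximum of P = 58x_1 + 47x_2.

x_1 = 19/4, x_2 = 11, maximum P = 1585/2

The binding constraints are 8x_1 + 9x_2 = 137 and x_2 = 11.
Solving simultaneously gives x_1 = 19/4, x_2 = 11.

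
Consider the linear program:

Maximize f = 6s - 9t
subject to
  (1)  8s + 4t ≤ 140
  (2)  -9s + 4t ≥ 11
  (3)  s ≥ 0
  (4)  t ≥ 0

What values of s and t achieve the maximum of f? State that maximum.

Corner points and f = 6s - 9t:
  (129/17, 337/17) → f = -2259/17
  (0, 35) → f = -315
  (0, 11/4) → f = -99/4

s = 0, t = 11/4, maximum f = -99/4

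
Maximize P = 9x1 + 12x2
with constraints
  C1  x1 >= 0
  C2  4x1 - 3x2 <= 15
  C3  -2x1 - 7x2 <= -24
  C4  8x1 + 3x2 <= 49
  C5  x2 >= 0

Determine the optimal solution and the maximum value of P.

x1 = 0, x2 = 49/3, maximum P = 196

The binding constraints are x1 = 0 and 8x1 + 3x2 = 49.
Solving simultaneously gives x1 = 0, x2 = 49/3.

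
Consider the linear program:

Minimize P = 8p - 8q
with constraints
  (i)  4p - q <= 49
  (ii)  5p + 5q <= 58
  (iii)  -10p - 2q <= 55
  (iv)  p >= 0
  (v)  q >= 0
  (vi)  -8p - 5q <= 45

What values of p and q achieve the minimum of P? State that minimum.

Vertices and P = 8p - 8q:
  (0, 58/5) → P = -464/5
  (58/5, 0) → P = 464/5
  (0, 0) → P = 0

The optimum lies where 5p + 5q = 58 and p = 0.
Solving simultaneously gives p = 0, q = 58/5.

p = 0, q = 58/5, minimum P = -464/5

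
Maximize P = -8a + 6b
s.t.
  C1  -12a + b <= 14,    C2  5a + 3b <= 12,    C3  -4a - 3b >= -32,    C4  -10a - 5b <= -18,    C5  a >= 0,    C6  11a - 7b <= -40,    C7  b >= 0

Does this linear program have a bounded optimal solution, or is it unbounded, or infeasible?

infeasible

The boundaries -12a + b = 14 and 5a + 3b = 12 meet at (-30/41, 214/41), but that point violates a ≥ 0. Every candidate vertex is excluded by some other constraint, so the feasible region is empty.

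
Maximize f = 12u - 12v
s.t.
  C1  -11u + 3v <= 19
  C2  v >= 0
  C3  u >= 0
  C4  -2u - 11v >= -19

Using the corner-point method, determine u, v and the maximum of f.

u = 19/2, v = 0, maximum f = 114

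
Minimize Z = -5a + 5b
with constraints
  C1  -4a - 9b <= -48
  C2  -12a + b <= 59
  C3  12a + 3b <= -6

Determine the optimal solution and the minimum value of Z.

a = -33/16, b = 25/4, minimum Z = 665/16

Feasible corners and Z = -5a + 5b:
  (-69/16, 29/4) → Z = 925/16
  (-33/16, 25/4) → Z = 665/16
  (-61/16, 53/4) → Z = 1365/16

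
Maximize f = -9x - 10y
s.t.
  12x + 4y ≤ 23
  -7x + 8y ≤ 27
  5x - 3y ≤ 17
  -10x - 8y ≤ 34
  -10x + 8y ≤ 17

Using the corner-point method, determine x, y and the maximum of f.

Corner points and f = -9x - 10y:
  (137/56, -89/56) → f = -49/8
  (29/34, 217/68) → f = -673/17
  (17/35, -34/7) → f = 221/5
  (-51/20, -17/16) → f = 1343/40

The optimum lies where 5x - 3y = 17 and -10x - 8y = 34.
Solving simultaneously gives x = 17/35, y = -34/7.

x = 17/35, y = -34/7, maximum f = 221/5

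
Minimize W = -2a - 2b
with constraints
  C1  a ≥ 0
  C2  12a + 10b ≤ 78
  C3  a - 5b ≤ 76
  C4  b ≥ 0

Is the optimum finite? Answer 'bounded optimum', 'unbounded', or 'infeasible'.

Extreme points and W = -2a - 2b:
  (0, 39/5) → W = -78/5
  (0, 0) → W = 0
  (13/2, 0) → W = -13
The feasible region has finitely many vertices and no improving ray; the minimum is -78/5 at (0, 39/5).

bounded optimum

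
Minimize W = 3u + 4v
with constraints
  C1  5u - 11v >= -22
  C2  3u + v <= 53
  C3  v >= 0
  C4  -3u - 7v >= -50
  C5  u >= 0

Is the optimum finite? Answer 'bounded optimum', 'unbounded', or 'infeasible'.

Extreme points and W = 3u + 4v:
  (99/17, 79/17) → W = 613/17
  (0, 2) → W = 8
  (50/3, 0) → W = 50
  (0, 0) → W = 0
The feasible region has finitely many vertices and no improving ray; the minimum is 0 at (0, 0).

bounded optimum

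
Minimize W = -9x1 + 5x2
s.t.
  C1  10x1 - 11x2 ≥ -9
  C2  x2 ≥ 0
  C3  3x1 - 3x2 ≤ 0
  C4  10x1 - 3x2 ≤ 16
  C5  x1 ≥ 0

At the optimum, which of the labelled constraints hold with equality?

Feasible corners and W = -9x1 + 5x2:
  (203/80, 25/8) → W = -577/80
  (0, 9/11) → W = 45/11
  (0, 0) → W = 0
  (16/7, 16/7) → W = -64/7

The minimum is at (16/7, 16/7). Substituting into each constraint, equality holds for C3 and C4; the remaining constraints have slack.

C3 and C4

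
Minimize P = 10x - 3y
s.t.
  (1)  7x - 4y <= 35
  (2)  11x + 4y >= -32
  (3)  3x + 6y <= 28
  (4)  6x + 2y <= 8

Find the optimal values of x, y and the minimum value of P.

The optimum lies where 11x + 4y = -32 and 3x + 6y = 28.
Solving simultaneously gives x = -152/27, y = 202/27.

x = -152/27, y = 202/27, minimum P = -2126/27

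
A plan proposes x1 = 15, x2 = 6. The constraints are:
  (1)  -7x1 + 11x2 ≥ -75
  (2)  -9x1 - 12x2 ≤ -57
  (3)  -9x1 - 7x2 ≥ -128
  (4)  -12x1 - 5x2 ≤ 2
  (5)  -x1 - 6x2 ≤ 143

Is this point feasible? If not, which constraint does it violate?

Constraint (3): -9x1 - 7x2 = -177, which is not ≥ -128. All other constraints are satisfied.

not feasible — violates (3)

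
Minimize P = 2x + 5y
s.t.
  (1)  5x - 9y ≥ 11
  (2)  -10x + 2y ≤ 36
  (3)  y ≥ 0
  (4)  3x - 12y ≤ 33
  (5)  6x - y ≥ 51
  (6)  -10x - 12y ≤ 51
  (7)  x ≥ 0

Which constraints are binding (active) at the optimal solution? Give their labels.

Corner points and P = 2x + 5y:
  (64/7, 27/7) → P = 263/7
  (11, 0) → P = 22
  (17/2, 0) → P = 17
The feasible region is unbounded (it extends along (4, 1), (9, 5)), but P strictly increases along every unbounded feasible direction, so there is no improving ray and the minimum is attained at a vertex.

The minimum is at (17/2, 0). Substituting into each constraint, equality holds for (3) and (5); the remaining constraints have slack.

(3) and (5)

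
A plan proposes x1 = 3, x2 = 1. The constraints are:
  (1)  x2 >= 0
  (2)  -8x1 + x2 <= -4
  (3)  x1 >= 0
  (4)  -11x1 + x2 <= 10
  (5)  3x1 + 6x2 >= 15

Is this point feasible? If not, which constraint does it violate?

(1): 1 ≥ 0 ✓
(2): -23 ≤ -4 ✓
(3): 3 ≥ 0 ✓
(4): -32 ≤ 10 ✓
(5): 15 ≥ 15 ✓

feasible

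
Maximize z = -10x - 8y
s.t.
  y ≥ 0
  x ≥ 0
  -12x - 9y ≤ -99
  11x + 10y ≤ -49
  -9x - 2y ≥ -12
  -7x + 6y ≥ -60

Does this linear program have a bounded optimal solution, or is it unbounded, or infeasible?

infeasible

The boundaries -9x - 2y = -12 and -7x + 6y = -60 meet at (48/17, -114/17), but that point violates y ≥ 0. Every candidate vertex is excluded by some other constraint, so the feasible region is empty.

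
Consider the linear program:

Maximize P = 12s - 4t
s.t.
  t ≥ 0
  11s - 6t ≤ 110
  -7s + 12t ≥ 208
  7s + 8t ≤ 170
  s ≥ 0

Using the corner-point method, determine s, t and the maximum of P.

Vertices and P = 12s - 4t:
  (94/35, 189/10) → P = -1518/35
  (0, 52/3) → P = -208/3
  (0, 85/4) → P = -85

The optimum lies where -7s + 12t = 208 and 7s + 8t = 170.
Solving simultaneously gives s = 94/35, t = 189/10.

s = 94/35, t = 189/10, maximum P = -1518/35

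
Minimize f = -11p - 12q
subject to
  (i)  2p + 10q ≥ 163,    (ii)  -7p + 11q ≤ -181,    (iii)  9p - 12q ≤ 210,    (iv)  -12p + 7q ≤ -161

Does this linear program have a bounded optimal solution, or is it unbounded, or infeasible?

infeasible

The boundaries 2p + 10q = 163 and -7p + 11q = -181 meet at (3603/92, 779/92), but that point violates 9p - 12q ≤ 210. Every candidate vertex is excluded by some other constraint, so the feasible region is empty.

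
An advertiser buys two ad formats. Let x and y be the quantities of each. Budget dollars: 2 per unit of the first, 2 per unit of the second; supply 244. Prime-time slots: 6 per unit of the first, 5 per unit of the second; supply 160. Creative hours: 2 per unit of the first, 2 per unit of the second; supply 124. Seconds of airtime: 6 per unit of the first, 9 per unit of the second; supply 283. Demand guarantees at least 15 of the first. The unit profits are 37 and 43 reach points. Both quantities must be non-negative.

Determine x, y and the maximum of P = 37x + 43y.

The optimum lies where 6x + 5y = 160 and x = 15.
Solving simultaneously gives x = 15, y = 14.

x = 15, y = 14, maximum P = 1157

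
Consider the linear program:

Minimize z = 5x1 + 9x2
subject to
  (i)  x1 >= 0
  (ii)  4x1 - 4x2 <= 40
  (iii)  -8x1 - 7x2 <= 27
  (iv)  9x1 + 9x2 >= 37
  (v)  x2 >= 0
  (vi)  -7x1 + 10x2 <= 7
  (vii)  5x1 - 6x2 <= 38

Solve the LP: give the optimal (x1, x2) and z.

The binding constraints are 9x1 + 9x2 = 37 and x2 = 0.
Solving simultaneously gives x1 = 37/9, x2 = 0.

x1 = 37/9, x2 = 0, minimum z = 185/9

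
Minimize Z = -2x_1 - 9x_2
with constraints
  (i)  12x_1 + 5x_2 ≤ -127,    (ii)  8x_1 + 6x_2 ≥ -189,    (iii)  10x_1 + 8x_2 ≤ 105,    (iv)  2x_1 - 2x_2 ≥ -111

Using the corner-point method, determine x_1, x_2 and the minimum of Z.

x_1 = -809/34, x_2 = 539/17, minimum Z = -4042/17

Corner points and Z = -2x_1 - 9x_2:
  (183/32, -313/8) → Z = 5451/16
  (-809/34, 539/17) → Z = -4042/17
  (-261/7, 255/14) → Z = -1251/14

At the optimal vertex, 12x_1 + 5x_2 = -127 and 2x_1 - 2x_2 = -111.
Solving simultaneously gives x_1 = -809/34, x_2 = 539/17.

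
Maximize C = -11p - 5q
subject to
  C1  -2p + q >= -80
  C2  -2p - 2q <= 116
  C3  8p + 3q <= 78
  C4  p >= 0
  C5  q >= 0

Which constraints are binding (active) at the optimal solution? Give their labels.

C4 and C5

Extreme points and C = -11p - 5q:
  (0, 26) → C = -130
  (39/4, 0) → C = -429/4
  (0, 0) → C = 0

The maximum is at (0, 0). Substituting into each constraint, equality holds for C4 and C5; the remaining constraints have slack.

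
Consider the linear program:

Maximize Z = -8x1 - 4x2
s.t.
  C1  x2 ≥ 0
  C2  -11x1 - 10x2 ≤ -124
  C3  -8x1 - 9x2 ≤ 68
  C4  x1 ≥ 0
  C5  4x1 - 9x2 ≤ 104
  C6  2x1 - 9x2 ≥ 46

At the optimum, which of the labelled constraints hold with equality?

C1 and C6

Extreme points and Z = -8x1 - 4x2:
  (26, 0) → Z = -208
  (23, 0) → Z = -184
  (29, 4/3) → Z = -712/3

The maximum is at (23, 0). Substituting into each constraint, equality holds for C1 and C6; the remaining constraints have slack.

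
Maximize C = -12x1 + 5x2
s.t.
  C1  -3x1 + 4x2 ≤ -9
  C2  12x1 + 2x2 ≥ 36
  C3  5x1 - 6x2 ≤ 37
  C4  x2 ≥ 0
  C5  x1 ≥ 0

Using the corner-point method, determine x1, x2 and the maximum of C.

x1 = 3, x2 = 0, maximum C = -36

Feasible corners and C = -12x1 + 5x2:
  (3, 0) → C = -36
  (47, 33) → C = -399
  (37/5, 0) → C = -444/5

At the optimal vertex, -3x1 + 4x2 = -9 and 12x1 + 2x2 = 36.
Solving simultaneously gives x1 = 3, x2 = 0.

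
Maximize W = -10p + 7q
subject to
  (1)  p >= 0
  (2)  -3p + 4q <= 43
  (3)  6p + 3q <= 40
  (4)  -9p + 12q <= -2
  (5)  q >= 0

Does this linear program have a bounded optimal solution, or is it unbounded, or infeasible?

bounded optimum

Extreme points and W = -10p + 7q:
  (54/11, 116/33) → W = -808/33
  (20/3, 0) → W = -200/3
  (2/9, 0) → W = -20/9
The feasible region has finitely many vertices and no improving ray; the maximum is -20/9 at (2/9, 0).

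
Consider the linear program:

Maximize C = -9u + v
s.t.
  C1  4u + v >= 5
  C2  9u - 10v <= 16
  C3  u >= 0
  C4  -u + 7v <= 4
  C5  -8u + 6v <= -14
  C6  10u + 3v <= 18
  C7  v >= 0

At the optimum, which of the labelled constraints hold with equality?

Corner points and C = -9u + v:
  (228/127, 2/127) → C = -2050/127
  (16/9, 0) → C = -16
  (25/14, 1/21) → C = -673/42
  (7/4, 0) → C = -63/4

The maximum is at (7/4, 0). Substituting into each constraint, equality holds for C5 and C7; the remaining constraints have slack.

C5 and C7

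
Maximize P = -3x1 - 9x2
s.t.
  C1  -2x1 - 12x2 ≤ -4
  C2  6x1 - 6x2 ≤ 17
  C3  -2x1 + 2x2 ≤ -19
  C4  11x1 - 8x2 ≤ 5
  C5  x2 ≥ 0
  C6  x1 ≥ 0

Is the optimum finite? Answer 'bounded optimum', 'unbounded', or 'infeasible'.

infeasible

Constraints 6x1 - 6x2 ≤ 17 and -2x1 + 2x2 ≤ -19 have parallel boundaries but demand opposite sides — no point can satisfy both, so the region is empty.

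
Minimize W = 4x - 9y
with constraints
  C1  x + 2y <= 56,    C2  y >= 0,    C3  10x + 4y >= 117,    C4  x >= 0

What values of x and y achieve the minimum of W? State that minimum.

Extreme points and W = 4x - 9y:
  (56, 0) → W = 224
  (5/8, 443/16) → W = -3947/16
  (117/10, 0) → W = 234/5

The binding constraints are x + 2y = 56 and 10x + 4y = 117.
Solving simultaneously gives x = 5/8, y = 443/16.

x = 5/8, y = 443/16, minimum W = -3947/16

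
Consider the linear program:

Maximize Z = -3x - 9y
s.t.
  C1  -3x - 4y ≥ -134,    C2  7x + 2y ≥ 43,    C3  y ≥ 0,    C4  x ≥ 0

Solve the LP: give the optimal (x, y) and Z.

Vertices and Z = -3x - 9y:
  (134/3, 0) → Z = -134
  (0, 67/2) → Z = -603/2
  (43/7, 0) → Z = -129/7
  (0, 43/2) → Z = -387/2

x = 43/7, y = 0, maximum Z = -129/7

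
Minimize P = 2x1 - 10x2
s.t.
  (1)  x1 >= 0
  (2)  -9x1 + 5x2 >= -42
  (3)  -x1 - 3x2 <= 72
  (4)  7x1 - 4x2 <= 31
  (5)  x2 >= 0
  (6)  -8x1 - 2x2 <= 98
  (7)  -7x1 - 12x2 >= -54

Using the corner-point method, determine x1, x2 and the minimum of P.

Feasible corners and P = 2x1 - 10x2:
  (0, 0) → P = 0
  (0, 9/2) → P = -45
  (31/7, 0) → P = 62/7
  (21/4, 23/16) → P = -31/8

The optimum lies where x1 = 0 and -7x1 - 12x2 = -54.
Solving simultaneously gives x1 = 0, x2 = 9/2.

x1 = 0, x2 = 9/2, minimum P = -45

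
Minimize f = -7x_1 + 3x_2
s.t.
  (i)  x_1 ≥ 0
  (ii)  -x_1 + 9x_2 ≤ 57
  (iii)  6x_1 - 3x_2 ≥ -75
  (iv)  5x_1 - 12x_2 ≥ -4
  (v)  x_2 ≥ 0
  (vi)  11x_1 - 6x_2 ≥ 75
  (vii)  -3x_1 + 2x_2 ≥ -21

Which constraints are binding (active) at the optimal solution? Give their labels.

(iv) and (vii)

Vertices and f = -7x_1 + 3x_2:
  (154/17, 419/102) → f = -1737/34
  (10, 9/2) → f = -113/2
  (75/11, 0) → f = -525/11
  (7, 0) → f = -49

The minimum is at (10, 9/2). Substituting into each constraint, equality holds for (iv) and (vii); the remaining constraints have slack.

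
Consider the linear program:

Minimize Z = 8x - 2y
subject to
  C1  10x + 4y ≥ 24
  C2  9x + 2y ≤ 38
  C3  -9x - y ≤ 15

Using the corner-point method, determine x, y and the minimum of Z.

Vertices and Z = 8x - 2y:
  (13/2, -41/4) → Z = 145/2
  (-42/13, 183/13) → Z = -54
  (-68/9, 53) → Z = -1498/9

x = -68/9, y = 53, minimum Z = -1498/9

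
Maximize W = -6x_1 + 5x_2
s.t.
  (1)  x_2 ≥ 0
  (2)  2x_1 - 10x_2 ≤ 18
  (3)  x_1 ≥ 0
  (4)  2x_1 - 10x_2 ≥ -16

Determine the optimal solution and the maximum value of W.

The feasible region is unbounded (it extends along (5, 1)), but W strictly decreases along every unbounded feasible direction, so there is no improving ray and the maximum is attained at a vertex.

The binding constraints are x_1 = 0 and 2x_1 - 10x_2 = -16.
Solving simultaneously gives x_1 = 0, x_2 = 8/5.

x_1 = 0, x_2 = 8/5, maximum W = 8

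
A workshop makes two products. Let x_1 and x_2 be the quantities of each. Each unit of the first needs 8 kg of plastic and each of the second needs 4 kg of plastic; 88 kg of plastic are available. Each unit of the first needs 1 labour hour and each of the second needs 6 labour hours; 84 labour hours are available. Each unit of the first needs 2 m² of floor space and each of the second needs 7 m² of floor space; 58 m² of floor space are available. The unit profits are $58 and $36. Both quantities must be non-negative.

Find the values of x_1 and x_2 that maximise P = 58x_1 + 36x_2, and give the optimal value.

x_1 = 8, x_2 = 6, maximum P = 680

Corner points and P = 58x_1 + 36x_2:
  (0, 0) → P = 0
  (0, 58/7) → P = 2088/7
  (11, 0) → P = 638
  (8, 6) → P = 680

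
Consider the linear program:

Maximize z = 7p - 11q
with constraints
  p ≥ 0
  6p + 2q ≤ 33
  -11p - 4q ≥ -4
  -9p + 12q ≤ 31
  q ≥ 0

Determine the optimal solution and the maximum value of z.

p = 4/11, q = 0, maximum z = 28/11

Vertices and z = 7p - 11q:
  (0, 1) → z = -11
  (0, 0) → z = 0
  (4/11, 0) → z = 28/11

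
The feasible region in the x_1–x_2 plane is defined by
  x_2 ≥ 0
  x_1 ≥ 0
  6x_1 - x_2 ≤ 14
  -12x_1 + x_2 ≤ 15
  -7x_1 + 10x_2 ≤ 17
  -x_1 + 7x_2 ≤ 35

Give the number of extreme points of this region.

Of the 15 pairwise boundary intersections, those satisfying every inequality are:
  (0, 0)
  (7/3, 0)
  (0, 17/10)
  (157/53, 200/53)

4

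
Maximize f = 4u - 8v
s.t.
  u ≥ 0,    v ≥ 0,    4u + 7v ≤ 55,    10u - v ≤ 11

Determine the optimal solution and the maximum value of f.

Corner points and f = 4u - 8v:
  (0, 0) → f = 0
  (0, 55/7) → f = -440/7
  (11/10, 0) → f = 22/5
  (66/37, 253/37) → f = -1760/37

u = 11/10, v = 0, maximum f = 22/5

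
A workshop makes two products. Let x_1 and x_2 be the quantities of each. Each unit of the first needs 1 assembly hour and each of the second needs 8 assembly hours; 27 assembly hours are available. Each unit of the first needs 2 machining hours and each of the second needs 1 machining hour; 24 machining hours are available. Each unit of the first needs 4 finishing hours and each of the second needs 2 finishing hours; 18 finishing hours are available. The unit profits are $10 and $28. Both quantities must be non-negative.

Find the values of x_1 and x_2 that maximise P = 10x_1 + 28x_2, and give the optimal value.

Vertices and P = 10x_1 + 28x_2:
  (0, 0) → P = 0
  (0, 27/8) → P = 189/2
  (9/2, 0) → P = 45
  (3, 3) → P = 114

The optimum lies where x_1 + 8x_2 = 27 and 4x_1 + 2x_2 = 18.
Solving simultaneously gives x_1 = 3, x_2 = 3.

x_1 = 3, x_2 = 3, maximum P = 114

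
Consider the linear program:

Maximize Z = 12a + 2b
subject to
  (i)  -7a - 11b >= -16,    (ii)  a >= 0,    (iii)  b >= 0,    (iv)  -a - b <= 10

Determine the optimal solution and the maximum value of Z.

The binding constraints are -7a - 11b = -16 and b = 0.
Solving simultaneously gives a = 16/7, b = 0.

a = 16/7, b = 0, maximum Z = 192/7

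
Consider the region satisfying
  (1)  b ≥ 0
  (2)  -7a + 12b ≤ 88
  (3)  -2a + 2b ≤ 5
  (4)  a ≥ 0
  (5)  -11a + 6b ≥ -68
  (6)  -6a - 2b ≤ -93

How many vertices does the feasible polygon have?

Of the 15 pairwise boundary intersections, those satisfying every inequality are:
  (58/5, 141/10)
  (224/15, 722/45)
  (11, 27/2)
  (347/29, 615/58)

4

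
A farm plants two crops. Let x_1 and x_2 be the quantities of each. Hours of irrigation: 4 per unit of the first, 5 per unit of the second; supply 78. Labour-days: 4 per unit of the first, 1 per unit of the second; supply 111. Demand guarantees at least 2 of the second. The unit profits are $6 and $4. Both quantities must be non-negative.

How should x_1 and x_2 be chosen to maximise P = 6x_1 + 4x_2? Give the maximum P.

Corner points and P = 6x_1 + 4x_2:
  (0, 78/5) → P = 312/5
  (0, 2) → P = 8
  (17, 2) → P = 110

x_1 = 17, x_2 = 2, maximum P = 110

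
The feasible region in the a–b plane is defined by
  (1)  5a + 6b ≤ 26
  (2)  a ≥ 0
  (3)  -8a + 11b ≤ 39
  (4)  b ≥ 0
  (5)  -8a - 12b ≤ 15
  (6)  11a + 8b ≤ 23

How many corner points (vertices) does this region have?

3

Of the 15 pairwise boundary intersections, those satisfying every inequality are:
  (0, 0)
  (0, 23/8)
  (23/11, 0)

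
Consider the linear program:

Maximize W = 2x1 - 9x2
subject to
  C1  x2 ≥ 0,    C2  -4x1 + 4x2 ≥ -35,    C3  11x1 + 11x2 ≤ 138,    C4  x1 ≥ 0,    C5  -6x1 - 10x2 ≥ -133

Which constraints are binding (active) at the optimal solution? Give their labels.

C1 and C2

Extreme points and W = 2x1 - 9x2:
  (35/4, 0) → W = 35/2
  (0, 0) → W = 0
  (937/88, 167/88) → W = 371/88
  (0, 138/11) → W = -1242/11

The maximum is at (35/4, 0). Substituting into each constraint, equality holds for C1 and C2; the remaining constraints have slack.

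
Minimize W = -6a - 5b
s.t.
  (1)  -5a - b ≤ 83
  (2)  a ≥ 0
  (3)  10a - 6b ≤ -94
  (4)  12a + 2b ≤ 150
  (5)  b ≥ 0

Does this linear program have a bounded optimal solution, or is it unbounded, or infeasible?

Corner points and W = -6a - 5b:
  (0, 47/3) → W = -235/3
  (0, 75) → W = -375
  (178/23, 657/23) → W = -4353/23
The feasible region has finitely many vertices and no improving ray; the minimum is -375 at (0, 75).

bounded optimum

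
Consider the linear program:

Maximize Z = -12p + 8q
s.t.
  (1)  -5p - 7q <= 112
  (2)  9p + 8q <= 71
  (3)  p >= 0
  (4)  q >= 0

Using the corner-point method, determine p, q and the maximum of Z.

p = 0, q = 71/8, maximum Z = 71

Corner points and Z = -12p + 8q:
  (0, 71/8) → Z = 71
  (71/9, 0) → Z = -284/3
  (0, 0) → Z = 0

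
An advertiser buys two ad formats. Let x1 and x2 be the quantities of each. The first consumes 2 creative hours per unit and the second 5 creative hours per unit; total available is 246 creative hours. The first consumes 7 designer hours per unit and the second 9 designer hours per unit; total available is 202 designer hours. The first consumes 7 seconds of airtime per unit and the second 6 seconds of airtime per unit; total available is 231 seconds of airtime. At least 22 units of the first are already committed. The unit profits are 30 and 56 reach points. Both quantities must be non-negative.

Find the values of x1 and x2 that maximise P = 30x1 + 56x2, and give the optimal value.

x1 = 22, x2 = 16/3, maximum P = 2876/3

Extreme points and P = 30x1 + 56x2:
  (202/7, 0) → P = 6060/7
  (22, 0) → P = 660
  (22, 16/3) → P = 2876/3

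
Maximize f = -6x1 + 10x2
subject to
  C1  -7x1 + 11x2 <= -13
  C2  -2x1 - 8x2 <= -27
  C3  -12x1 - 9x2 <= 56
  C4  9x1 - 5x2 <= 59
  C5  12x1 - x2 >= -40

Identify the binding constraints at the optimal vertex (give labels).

Vertices and f = -6x1 + 10x2:
  (401/78, 163/78) → f = -388/39
  (73/8, 37/8) → f = -17/2
  (607/82, 125/82) → f = -1196/41

The maximum is at (73/8, 37/8). Substituting into each constraint, equality holds for C1 and C4; the remaining constraints have slack.

C1 and C4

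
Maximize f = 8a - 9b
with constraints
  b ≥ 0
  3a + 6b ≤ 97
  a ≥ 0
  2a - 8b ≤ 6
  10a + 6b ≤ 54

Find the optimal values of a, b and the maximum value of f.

a = 117/23, b = 12/23, maximum f = 36

The optimum lies where 2a - 8b = 6 and 10a + 6b = 54.
Solving simultaneously gives a = 117/23, b = 12/23.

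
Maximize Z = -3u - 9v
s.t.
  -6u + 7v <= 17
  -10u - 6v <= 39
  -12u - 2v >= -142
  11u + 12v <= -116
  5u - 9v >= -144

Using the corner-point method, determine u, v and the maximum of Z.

u = 465/26, v = -472/13, maximum Z = 7101/26

Vertices and Z = -3u - 9v:
  (465/26, -472/13) → Z = 7101/26
  (38/9, -731/54) → Z = 655/6
  (968/61, -1477/61) → Z = 10389/61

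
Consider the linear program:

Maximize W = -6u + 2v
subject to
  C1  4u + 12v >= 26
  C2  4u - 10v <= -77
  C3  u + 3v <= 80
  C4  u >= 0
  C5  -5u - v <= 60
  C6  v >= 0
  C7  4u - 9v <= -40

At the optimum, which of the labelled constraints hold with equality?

Feasible corners and W = -6u + 2v:
  (569/22, 397/22) → W = -1310/11
  (0, 77/10) → W = 77/5
  (0, 80/3) → W = 160/3

The maximum is at (0, 80/3). Substituting into each constraint, equality holds for C3 and C4; the remaining constraints have slack.

C3 and C4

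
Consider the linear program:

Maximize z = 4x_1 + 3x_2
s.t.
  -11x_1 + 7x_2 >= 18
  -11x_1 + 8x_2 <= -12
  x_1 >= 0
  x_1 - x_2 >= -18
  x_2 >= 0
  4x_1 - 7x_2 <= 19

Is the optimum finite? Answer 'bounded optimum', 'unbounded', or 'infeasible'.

infeasible

The boundaries -11x_1 + 7x_2 = 18 and x_1 = 0 meet at (0, 18/7), but that point violates -11x_1 + 8x_2 ≤ -12. Every candidate vertex is excluded by some other constraint, so the feasible region is empty.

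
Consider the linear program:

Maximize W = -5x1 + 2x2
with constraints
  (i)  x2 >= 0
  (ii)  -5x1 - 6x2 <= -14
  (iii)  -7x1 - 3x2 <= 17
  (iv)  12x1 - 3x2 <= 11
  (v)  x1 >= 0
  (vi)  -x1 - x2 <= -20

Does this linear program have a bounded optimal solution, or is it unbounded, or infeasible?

From the feasible point (71/15, 229/15), moving in the direction (0, 1) keeps every constraint satisfied while W increases without bound.

unbounded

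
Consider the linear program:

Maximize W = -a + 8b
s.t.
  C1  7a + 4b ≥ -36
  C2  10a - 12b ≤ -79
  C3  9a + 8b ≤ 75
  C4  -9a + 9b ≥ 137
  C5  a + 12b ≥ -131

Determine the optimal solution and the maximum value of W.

a = -147/5, b = 849/20, maximum W = 369

The optimum lies where 7a + 4b = -36 and 9a + 8b = 75.
Solving simultaneously gives a = -147/5, b = 849/20.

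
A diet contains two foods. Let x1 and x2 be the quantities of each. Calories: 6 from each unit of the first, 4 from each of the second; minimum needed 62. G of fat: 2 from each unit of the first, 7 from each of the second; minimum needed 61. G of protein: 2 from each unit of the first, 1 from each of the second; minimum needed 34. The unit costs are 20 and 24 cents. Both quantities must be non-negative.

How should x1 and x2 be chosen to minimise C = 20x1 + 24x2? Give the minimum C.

x1 = 59/4, x2 = 9/2, minimum C = 403

Feasible corners and C = 20x1 + 24x2:
  (0, 34) → C = 816
  (61/2, 0) → C = 610
  (59/4, 9/2) → C = 403
The feasible region is unbounded (it extends along (0, 1), (1, 0)), but C strictly increases along every unbounded feasible direction, so there is no improving ray and the minimum is attained at a vertex.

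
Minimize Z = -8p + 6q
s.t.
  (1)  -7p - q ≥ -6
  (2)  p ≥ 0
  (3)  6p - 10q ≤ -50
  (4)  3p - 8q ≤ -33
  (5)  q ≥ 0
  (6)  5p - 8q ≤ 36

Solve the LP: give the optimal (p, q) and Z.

Extreme points and Z = -8p + 6q:
  (0, 6) → Z = 36
  (5/38, 193/38) → Z = 559/19
  (0, 5) → Z = 30

The optimum lies where -7p - q = -6 and 6p - 10q = -50.
Solving simultaneously gives p = 5/38, q = 193/38.

p = 5/38, q = 193/38, minimum Z = 559/19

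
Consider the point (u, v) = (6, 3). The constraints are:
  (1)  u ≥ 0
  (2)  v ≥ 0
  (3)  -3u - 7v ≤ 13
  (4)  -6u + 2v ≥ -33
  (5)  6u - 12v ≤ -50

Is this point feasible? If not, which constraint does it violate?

Constraint (5): 6u - 12v = 0, which is not ≤ -50. All other constraints are satisfied.

not feasible — violates (5)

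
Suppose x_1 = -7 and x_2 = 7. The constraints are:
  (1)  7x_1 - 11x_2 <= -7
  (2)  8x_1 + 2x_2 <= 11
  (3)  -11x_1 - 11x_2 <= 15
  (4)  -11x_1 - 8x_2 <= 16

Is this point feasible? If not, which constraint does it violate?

Constraint (4): -11x_1 - 8x_2 = 21, which is not ≤ 16. All other constraints are satisfied.

not feasible — violates (4)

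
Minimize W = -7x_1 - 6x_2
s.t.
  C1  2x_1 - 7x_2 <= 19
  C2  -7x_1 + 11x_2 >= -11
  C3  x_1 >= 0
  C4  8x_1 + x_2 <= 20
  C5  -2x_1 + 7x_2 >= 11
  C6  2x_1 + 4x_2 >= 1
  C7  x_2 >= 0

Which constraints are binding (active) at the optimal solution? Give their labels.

Feasible corners and W = -7x_1 - 6x_2:
  (0, 20) → W = -120
  (0, 11/7) → W = -66/7
  (129/58, 64/29) → W = -1671/58

The minimum is at (0, 20). Substituting into each constraint, equality holds for C3 and C4; the remaining constraints have slack.

C3 and C4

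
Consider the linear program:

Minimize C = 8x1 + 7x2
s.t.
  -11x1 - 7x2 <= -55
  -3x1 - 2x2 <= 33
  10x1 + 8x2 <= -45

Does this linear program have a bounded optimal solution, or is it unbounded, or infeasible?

unbounded

From the feasible point (341, -528), moving in the direction (2, -3) keeps every constraint satisfied while C decreases without bound.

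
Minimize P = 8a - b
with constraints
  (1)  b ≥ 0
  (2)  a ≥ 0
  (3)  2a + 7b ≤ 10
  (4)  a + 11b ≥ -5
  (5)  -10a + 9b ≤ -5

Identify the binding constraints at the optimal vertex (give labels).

(1) and (5)

Extreme points and P = 8a - b:
  (5, 0) → P = 40
  (1/2, 0) → P = 4
  (125/88, 45/44) → P = 455/44

The minimum is at (1/2, 0). Substituting into each constraint, equality holds for (1) and (5); the remaining constraints have slack.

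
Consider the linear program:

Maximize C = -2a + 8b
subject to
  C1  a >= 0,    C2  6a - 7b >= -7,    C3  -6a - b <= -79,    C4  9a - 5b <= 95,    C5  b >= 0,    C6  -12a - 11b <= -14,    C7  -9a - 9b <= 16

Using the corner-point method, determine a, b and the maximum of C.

Corner points and C = -2a + 8b:
  (91/8, 43/4) → C = 253/4
  (700/33, 211/11) → C = 3664/33
  (490/39, 47/13) → C = 148/39

a = 700/33, b = 211/11, maximum C = 3664/33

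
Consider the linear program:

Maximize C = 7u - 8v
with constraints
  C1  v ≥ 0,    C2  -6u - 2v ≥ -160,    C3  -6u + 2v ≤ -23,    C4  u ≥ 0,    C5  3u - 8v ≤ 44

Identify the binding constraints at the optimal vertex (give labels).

C2 and C5

Feasible corners and C = 7u - 8v:
  (23/6, 0) → C = 161/6
  (44/3, 0) → C = 308/3
  (61/4, 137/4) → C = -669/4
  (76/3, 4) → C = 436/3

The maximum is at (76/3, 4). Substituting into each constraint, equality holds for C2 and C5; the remaining constraints have slack.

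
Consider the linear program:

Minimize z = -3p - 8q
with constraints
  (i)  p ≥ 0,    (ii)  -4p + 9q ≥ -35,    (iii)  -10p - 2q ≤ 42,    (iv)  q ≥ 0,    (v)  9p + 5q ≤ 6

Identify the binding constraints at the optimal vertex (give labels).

(i) and (v)

Vertices and z = -3p - 8q:
  (0, 0) → z = 0
  (0, 6/5) → z = -48/5
  (2/3, 0) → z = -2

The minimum is at (0, 6/5). Substituting into each constraint, equality holds for (i) and (v); the remaining constraints have slack.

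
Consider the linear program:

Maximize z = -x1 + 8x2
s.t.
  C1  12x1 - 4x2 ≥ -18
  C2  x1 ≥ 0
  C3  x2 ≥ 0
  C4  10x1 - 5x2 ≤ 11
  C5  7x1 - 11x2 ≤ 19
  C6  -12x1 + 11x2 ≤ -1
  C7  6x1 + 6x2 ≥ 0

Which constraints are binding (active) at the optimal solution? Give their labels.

C4 and C6

Feasible corners and z = -x1 + 8x2:
  (11/10, 0) → z = -11/10
  (1/12, 0) → z = -1/12
  (58/25, 61/25) → z = 86/5

The maximum is at (58/25, 61/25). Substituting into each constraint, equality holds for C4 and C6; the remaining constraints have slack.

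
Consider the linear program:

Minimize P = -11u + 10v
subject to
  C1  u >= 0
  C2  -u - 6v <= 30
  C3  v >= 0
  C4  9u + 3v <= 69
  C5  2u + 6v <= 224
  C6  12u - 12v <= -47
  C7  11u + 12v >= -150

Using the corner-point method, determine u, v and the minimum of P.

Feasible corners and P = -11u + 10v:
  (0, 23) → P = 230
  (0, 47/12) → P = 235/6
  (229/48, 139/16) → P = 1651/48

The optimum lies where 9u + 3v = 69 and 12u - 12v = -47.
Solving simultaneously gives u = 229/48, v = 139/16.

u = 229/48, v = 139/16, minimum P = 1651/48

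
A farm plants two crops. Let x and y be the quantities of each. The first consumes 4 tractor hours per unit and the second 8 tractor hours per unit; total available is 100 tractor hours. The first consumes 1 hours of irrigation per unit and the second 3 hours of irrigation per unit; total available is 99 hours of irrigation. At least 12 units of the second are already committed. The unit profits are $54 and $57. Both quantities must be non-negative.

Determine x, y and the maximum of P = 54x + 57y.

Feasible corners and P = 54x + 57y:
  (0, 25/2) → P = 1425/2
  (0, 12) → P = 684
  (1, 12) → P = 738

The optimum lies where 4x + 8y = 100 and y = 12.
Solving simultaneously gives x = 1, y = 12.

x = 1, y = 12, maximum P = 738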